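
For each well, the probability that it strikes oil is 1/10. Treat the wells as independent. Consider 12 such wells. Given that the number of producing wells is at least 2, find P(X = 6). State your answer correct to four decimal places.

0.0014

X ~ Binomial(12, 0.10). Want P(X=6 | X≥2) = P(X=6) / P(X≥2).
P(X=6) = C(12,6)·0.10^6·0.90^6 = 0.000491
P(X≥2) = 1 − 0.282430 − 0.376573 = 0.340998
Ratio = 0.000491 / 0.340998 = 0.001440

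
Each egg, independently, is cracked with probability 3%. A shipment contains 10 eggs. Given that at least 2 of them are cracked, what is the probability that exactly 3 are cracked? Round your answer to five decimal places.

0.07587

X ~ Binomial(10, 0.03). Want P(X=3 | X≥2) = P(X=3) / P(X≥2).
P(X=3) = C(10,3)·0.03^3·0.97^7 = 0.0026179
P(X≥2) = 1 − 0.7374241 − 0.2280693 = 0.0345066
Ratio = 0.0026179 / 0.0345066 = 0.0758657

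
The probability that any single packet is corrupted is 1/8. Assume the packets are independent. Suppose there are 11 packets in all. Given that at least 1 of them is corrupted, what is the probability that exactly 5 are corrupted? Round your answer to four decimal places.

X ~ Binomial(11, 0.125). Want P(X=5 | X≥1) = P(X=5) / P(X≥1).
P(X=5) = C(11,5)·0.125^5·0.875^6 = 0.006328
P(X≥1) = 1 − 0.230191 = 0.769809
Ratio = 0.006328 / 0.769809 = 0.008220

0.0082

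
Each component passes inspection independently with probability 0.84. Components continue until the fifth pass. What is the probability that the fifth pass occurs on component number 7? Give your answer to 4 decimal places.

Y = trial on which the fifth success occurs; negative binomial, r=5, p=0.84.
P(Y=7) = C(6,4) · p^5 · (1−p)^2
= 15 · 0.41821 · 0.0256 = 0.160593

0.1606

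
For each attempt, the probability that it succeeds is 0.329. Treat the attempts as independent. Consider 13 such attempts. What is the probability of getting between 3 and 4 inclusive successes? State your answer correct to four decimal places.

0.4194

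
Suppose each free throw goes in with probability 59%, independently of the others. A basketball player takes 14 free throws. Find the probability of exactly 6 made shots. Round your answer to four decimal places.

X ~ Binomial(n=14, p=0.59).
P(X=6) = C(14,6) · p^6 · (1−p)^8
= 3003 · 0.042181 · 0.00079849 = 0.101144

0.1011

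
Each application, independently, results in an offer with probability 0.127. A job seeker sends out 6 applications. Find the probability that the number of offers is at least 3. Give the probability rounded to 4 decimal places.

0.0304

X ~ Binomial(6, 0.127); P(X ≥ 3) = Σ C(6,k) p^k (1−p)^(6−k) over k:
  k=3: C(6,3)·0.127^3·0.873^3 = 0.027257
  k=4: C(6,4)·0.127^4·0.873^2 = 0.002974
  k=5: C(6,5)·0.127^5·0.873^1 = 0.000173
  k=6: C(6,6)·0.127^6·0.873^0 = 0.000004
Total = 0.030409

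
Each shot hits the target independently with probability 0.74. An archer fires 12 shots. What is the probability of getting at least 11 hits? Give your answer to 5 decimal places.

0.14065

X ~ Binomial(12, 0.74); P(X ≥ 11) = Σ C(12,k) p^k (1−p)^(12−k) over k:
  k=11: C(12,11)·0.74^11·0.26^1 = 0.1136851
  k=12: C(12,12)·0.74^12·0.26^0 = 0.0269638
Total = 0.1406489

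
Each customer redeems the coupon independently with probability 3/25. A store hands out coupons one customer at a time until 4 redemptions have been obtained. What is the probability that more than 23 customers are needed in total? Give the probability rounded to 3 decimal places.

Needing more than 23 customers ⇔ fewer than 4 successes in the first 23. With X ~ Binomial(23, 0.12), P(Y > 23) = P(X ≤ 3).
  k=0: C(23,0)·0.12^0·0.88^23 = 0.05286
  k=1: C(23,1)·0.12^1·0.88^22 = 0.16578
  k=2: C(23,2)·0.12^2·0.88^21 = 0.24867
  k=3: C(23,3)·0.12^3·0.88^20 = 0.23736
P(X ≤ 3) = 0.70467

0.705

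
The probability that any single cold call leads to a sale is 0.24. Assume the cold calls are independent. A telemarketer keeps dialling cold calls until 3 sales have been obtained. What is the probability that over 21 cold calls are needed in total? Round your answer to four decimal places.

Needing more than 21 cold calls ⇔ fewer than 3 successes in the first 21. With X ~ Binomial(21, 0.24), P(Y > 21) = P(X ≤ 2).
  k=0: C(21,0)·0.24^0·0.76^21 = 0.003141
  k=1: C(21,1)·0.24^1·0.76^20 = 0.020831
  k=2: C(21,2)·0.24^2·0.76^19 = 0.065781
P(X ≤ 2) = 0.089753

0.0898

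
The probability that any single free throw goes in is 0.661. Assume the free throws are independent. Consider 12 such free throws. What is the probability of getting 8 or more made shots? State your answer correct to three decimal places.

0.615

X ~ Binomial(12, 0.661); P(X ≥ 8) = Σ C(12,k) p^k (1−p)^(12−k) over k:
  k=8: C(12,8)·0.661^8·0.339^4 = 0.23824
  k=9: C(12,9)·0.661^9·0.339^3 = 0.20646
  k=10: C(12,10)·0.661^10·0.339^2 = 0.12077
  k=11: C(12,11)·0.661^11·0.339^1 = 0.04282
  k=12: C(12,12)·0.661^12·0.339^0 = 0.00696
Total = 0.61524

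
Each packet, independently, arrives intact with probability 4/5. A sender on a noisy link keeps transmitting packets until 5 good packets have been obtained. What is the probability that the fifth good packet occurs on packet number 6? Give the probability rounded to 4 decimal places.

Y = trial on which the fifth success occurs; negative binomial, r=5, p=0.80.
P(Y=6) = C(5,4) · p^5 · (1−p)^1
= 5 · 0.32768 · 0.2 = 0.327680

0.3277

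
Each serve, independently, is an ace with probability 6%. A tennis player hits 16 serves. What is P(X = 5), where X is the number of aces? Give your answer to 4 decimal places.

X ~ Binomial(n=16, p=0.06).
P(X=5) = C(16,5) · p^5 · (1−p)^11
= 4368 · 7.776e-07 · 0.5063 = 0.001720

0.0017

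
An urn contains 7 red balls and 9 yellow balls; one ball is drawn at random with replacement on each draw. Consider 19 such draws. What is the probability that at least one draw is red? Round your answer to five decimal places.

0.99998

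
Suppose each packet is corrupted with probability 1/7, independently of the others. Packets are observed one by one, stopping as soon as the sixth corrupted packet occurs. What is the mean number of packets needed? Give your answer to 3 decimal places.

42.000

Y = total packets until the sixth success; negative binomial with r=6, p=0.142857.
E[Y] = r / p = 6 / 0.142857 = 42.00000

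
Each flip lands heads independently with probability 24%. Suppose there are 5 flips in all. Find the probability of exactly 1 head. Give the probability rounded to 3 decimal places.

0.400

X ~ Binomial(n=5, p=0.24).
P(X=1) = C(5,1) · p^1 · (1−p)^4
= 5 · 0.24 · 0.33362 = 0.40035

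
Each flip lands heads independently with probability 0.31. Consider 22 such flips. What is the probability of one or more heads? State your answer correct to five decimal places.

0.99972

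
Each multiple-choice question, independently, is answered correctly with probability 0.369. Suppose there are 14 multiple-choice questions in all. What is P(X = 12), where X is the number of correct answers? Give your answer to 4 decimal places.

X ~ Binomial(n=14, p=0.369).
P(X=12) = C(14,12) · p^12 · (1−p)^2
= 91 · 6.3726e-06 · 0.39816 = 0.000231

0.0002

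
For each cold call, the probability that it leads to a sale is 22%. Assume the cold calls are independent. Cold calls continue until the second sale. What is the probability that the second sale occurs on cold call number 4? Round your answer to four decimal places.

Y = trial on which the second success occurs; negative binomial, r=2, p=0.22.
P(Y=4) = C(3,1) · p^2 · (1−p)^2
= 3 · 0.0484 · 0.6084 = 0.088340

0.0883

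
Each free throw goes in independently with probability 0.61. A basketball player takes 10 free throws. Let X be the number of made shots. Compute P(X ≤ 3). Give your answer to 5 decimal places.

0.04769

X ~ Binomial(10, 0.61); P(X ≤ 3) = Σ C(10,k) p^k (1−p)^(10−k) over k:
  k=0: C(10,0)·0.61^0·0.39^10 = 0.0000814
  k=1: C(10,1)·0.61^1·0.39^9 = 0.0012732
  k=2: C(10,2)·0.61^2·0.39^8 = 0.0089617
  k=3: C(10,3)·0.61^3·0.39^7 = 0.0373786
Total = 0.0476949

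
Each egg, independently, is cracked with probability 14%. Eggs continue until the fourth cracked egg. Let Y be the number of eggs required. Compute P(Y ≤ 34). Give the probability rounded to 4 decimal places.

0.7201

Finishing within 34 eggs ⇔ at least 4 successes in the first 34. With X ~ Binomial(34, 0.14), P(Y ≤ 34) = 1 − P(X ≤ 3).
  k=0: C(34,0)·0.14^0·0.86^34 = 0.005929
  k=1: C(34,1)·0.14^1·0.86^33 = 0.032814
  k=2: C(34,2)·0.14^2·0.86^32 = 0.088139
  k=3: C(34,3)·0.14^3·0.86^31 = 0.153048
1 − 0.279930 = 0.720070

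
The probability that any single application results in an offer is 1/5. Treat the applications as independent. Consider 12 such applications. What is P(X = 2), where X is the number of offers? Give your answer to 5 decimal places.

X ~ Binomial(n=12, p=0.20).
P(X=2) = C(12,2) · p^2 · (1−p)^10
= 66 · 0.04 · 0.10737 = 0.2834678

0.28347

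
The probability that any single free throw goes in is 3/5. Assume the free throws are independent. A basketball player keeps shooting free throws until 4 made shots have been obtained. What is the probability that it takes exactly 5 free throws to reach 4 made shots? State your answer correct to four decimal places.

Y = trial on which the fourth success occurs; negative binomial, r=4, p=0.60.
P(Y=5) = C(4,3) · p^4 · (1−p)^1
= 4 · 0.1296 · 0.4 = 0.207360

0.2074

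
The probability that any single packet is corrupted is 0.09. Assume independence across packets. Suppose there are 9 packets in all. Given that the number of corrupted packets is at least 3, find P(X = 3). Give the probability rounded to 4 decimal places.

0.8591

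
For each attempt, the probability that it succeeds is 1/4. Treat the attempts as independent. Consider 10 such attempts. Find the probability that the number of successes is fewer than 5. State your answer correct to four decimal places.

0.9219

X ~ Binomial(10, 0.25); P(X ≤ 4) = Σ C(10,k) p^k (1−p)^(10−k) over k:
  k=0: C(10,0)·0.25^0·0.75^10 = 0.056314
  k=1: C(10,1)·0.25^1·0.75^9 = 0.187712
  k=2: C(10,2)·0.25^2·0.75^8 = 0.281568
  k=3: C(10,3)·0.25^3·0.75^7 = 0.250282
  k=4: C(10,4)·0.25^4·0.75^6 = 0.145998
Total = 0.921873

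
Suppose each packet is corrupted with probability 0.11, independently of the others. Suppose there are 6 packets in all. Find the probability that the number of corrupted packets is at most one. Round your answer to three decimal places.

0.866

X ~ Binomial(6, 0.11); P(X ≤ 1) = Σ C(6,k) p^k (1−p)^(6−k) over k:
  k=0: C(6,0)·0.11^0·0.89^6 = 0.49698
  k=1: C(6,1)·0.11^1·0.89^5 = 0.36855
Total = 0.86553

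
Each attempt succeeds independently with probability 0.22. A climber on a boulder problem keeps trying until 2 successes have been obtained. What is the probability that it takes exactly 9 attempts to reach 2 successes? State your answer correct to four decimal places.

Y = trial on which the second success occurs; negative binomial, r=2, p=0.22.
P(Y=9) = C(8,1) · p^2 · (1−p)^7
= 8 · 0.0484 · 0.17566 = 0.068014

0.0680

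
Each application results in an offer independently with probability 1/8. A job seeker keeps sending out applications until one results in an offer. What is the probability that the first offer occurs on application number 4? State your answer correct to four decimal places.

0.0837

Geometric (trials to first success), p = 0.125.
P(Y = 4) = (1−p)^3 · p = 0.66992 · 0.125 = 0.083740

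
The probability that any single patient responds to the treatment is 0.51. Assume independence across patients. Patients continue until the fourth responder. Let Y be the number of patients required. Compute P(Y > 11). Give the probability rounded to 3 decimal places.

0.101

Needing more than 11 patients ⇔ fewer than 4 successes in the first 11. With X ~ Binomial(11, 0.51), P(Y > 11) = P(X ≤ 3).
  k=0: C(11,0)·0.51^0·0.49^11 = 0.00039
  k=1: C(11,1)·0.51^1·0.49^10 = 0.00448
  k=2: C(11,2)·0.51^2·0.49^9 = 0.02330
  k=3: C(11,3)·0.51^3·0.49^8 = 0.07274
P(X ≤ 3) = 0.10090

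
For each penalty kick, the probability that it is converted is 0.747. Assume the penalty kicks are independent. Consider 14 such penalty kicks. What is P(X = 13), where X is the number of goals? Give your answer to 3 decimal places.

X ~ Binomial(n=14, p=0.747).
P(X=13) = C(14,13) · p^13 · (1−p)^1
= 14 · 0.022551 · 0.253 = 0.07988

0.080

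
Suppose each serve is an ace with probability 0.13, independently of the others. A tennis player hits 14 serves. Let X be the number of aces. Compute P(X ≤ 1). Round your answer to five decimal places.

X ~ Binomial(14, 0.13); P(X ≤ 1) = Σ C(14,k) p^k (1−p)^(14−k) over k:
  k=0: C(14,0)·0.13^0·0.87^14 = 0.1423212
  k=1: C(14,1)·0.13^1·0.87^13 = 0.2977294
Total = 0.4400505

0.44005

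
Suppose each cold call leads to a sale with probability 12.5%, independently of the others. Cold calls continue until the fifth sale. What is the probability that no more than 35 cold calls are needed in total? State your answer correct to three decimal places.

Finishing within 35 cold calls ⇔ at least 5 successes in the first 35. With X ~ Binomial(35, 0.125), P(Y ≤ 35) = 1 − P(X ≤ 4).
  k=0: C(35,0)·0.125^0·0.875^35 = 0.00934
  k=1: C(35,1)·0.125^1·0.875^34 = 0.04669
  k=2: C(35,2)·0.125^2·0.875^33 = 0.11340
  k=3: C(35,3)·0.125^3·0.875^32 = 0.17820
  k=4: C(35,4)·0.125^4·0.875^31 = 0.20365
1 − 0.55128 = 0.44872

0.449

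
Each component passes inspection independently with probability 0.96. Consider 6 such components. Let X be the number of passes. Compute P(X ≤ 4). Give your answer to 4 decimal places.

0.0216

X ~ Binomial(6, 0.96); P(X ≤ 4) = Σ C(6,k) p^k (1−p)^(6−k) over k:
  k=0: C(6,0)·0.96^0·0.04^6 = 0.000000
  k=1: C(6,1)·0.96^1·0.04^5 = 0.000001
  k=2: C(6,2)·0.96^2·0.04^4 = 0.000035
  k=3: C(6,3)·0.96^3·0.04^3 = 0.001132
  k=4: C(6,4)·0.96^4·0.04^2 = 0.020384
Total = 0.021553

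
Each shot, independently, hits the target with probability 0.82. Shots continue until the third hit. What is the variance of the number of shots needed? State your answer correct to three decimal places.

Y = total shots until the third success; negative binomial with r=3, p=0.82.
Var(Y) = r(1−p)/p² = 3·0.18 / 0.82² = 0.80309

0.803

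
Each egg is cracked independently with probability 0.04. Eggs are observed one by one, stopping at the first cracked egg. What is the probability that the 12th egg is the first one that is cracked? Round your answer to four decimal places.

Geometric (trials to first success), p = 0.04.
P(Y = 12) = (1−p)^11 · p = 0.63824 · 0.04 = 0.025530

0.0255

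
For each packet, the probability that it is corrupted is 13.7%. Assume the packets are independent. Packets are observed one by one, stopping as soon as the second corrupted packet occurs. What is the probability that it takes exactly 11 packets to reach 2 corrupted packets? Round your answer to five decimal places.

0.04984

Y = trial on which the second success occurs; negative binomial, r=2, p=0.137.
P(Y=11) = C(10,1) · p^2 · (1−p)^9
= 10 · 0.018769 · 0.26552 = 0.0498354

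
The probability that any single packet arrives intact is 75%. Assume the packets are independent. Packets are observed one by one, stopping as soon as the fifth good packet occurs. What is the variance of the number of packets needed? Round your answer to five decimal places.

Y = total packets until the fifth success; negative binomial with r=5, p=0.75.
Var(Y) = r(1−p)/p² = 5·0.25 / 0.75² = 2.2222222

2.22222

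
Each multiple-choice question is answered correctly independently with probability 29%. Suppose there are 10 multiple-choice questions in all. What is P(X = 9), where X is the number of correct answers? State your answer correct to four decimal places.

0.0001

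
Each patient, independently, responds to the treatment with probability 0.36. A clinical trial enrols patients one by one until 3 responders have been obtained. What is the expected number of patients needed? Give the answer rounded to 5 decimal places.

8.33333

Y = total patients until the third success; negative binomial with r=3, p=0.36.
E[Y] = r / p = 3 / 0.36 = 8.3333333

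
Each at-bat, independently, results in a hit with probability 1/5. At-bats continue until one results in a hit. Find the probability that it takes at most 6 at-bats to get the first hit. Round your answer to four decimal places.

0.7379

Y = number of at-bats to the first success; geometric, p = 0.20.
P(Y ≤ 6) = 1 − (1−p)^6 = 1 − 0.262144 = 0.737856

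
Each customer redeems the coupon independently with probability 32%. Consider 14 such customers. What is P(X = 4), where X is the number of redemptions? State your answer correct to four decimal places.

X ~ Binomial(n=14, p=0.32).
P(X=4) = C(14,4) · p^4 · (1−p)^10
= 1001 · 0.010486 · 0.021139 = 0.221883

0.2219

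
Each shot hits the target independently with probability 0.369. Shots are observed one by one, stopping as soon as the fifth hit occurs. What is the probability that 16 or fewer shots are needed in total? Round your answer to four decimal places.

0.7624

Finishing within 16 shots ⇔ at least 5 successes in the first 16. With X ~ Binomial(16, 0.369), P(Y ≤ 16) = 1 − P(X ≤ 4).
  k=0: C(16,0)·0.369^0·0.631^16 = 0.000632
  k=1: C(16,1)·0.369^1·0.631^15 = 0.005910
  k=2: C(16,2)·0.369^2·0.631^14 = 0.025921
  k=3: C(16,3)·0.369^3·0.631^13 = 0.070737
  k=4: C(16,4)·0.369^4·0.631^12 = 0.134440
1 − 0.237640 = 0.762360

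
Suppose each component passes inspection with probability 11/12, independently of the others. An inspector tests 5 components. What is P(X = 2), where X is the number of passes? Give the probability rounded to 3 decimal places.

X ~ Binomial(n=5, p=0.916667).
P(X=2) = C(5,2) · p^2 · (1−p)^3
= 10 · 0.84028 · 0.0005787 = 0.00486

0.005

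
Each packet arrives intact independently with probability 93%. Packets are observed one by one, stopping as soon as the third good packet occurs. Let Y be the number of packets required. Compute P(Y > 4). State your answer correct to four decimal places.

0.0267

Needing more than 4 packets ⇔ fewer than 3 successes in the first 4. With X ~ Binomial(4, 0.93), P(Y > 4) = P(X ≤ 2).
  k=0: C(4,0)·0.93^0·0.07^4 = 0.000024
  k=1: C(4,1)·0.93^1·0.07^3 = 0.001276
  k=2: C(4,2)·0.93^2·0.07^2 = 0.025428
P(X ≤ 2) = 0.026728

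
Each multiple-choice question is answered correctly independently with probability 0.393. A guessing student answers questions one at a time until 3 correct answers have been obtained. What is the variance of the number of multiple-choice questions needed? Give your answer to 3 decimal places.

11.790

Y = total multiple-choice questions until the third success; negative binomial with r=3, p=0.393.
Var(Y) = r(1−p)/p² = 3·0.607 / 0.393² = 11.79030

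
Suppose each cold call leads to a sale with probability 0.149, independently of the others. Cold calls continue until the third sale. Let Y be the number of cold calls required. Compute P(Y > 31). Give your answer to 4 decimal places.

0.1391

Needing more than 31 cold calls ⇔ fewer than 3 successes in the first 31. With X ~ Binomial(31, 0.149), P(Y > 31) = P(X ≤ 2).
  k=0: C(31,0)·0.149^0·0.851^31 = 0.006727
  k=1: C(31,1)·0.149^1·0.851^30 = 0.036512
  k=2: C(31,2)·0.149^2·0.851^29 = 0.095892
P(X ≤ 2) = 0.139131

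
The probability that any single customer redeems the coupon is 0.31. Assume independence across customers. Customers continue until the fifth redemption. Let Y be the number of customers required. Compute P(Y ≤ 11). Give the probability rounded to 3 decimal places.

Finishing within 11 customers ⇔ at least 5 successes in the first 11. With X ~ Binomial(11, 0.31), P(Y ≤ 11) = 1 − P(X ≤ 4).
  k=0: C(11,0)·0.31^0·0.69^11 = 0.01688
  k=1: C(11,1)·0.31^1·0.69^10 = 0.08342
  k=2: C(11,2)·0.31^2·0.69^9 = 0.18738
  k=3: C(11,3)·0.31^3·0.69^8 = 0.25256
  k=4: C(11,4)·0.31^4·0.69^7 = 0.22694
1 − 0.76717 = 0.23283

0.233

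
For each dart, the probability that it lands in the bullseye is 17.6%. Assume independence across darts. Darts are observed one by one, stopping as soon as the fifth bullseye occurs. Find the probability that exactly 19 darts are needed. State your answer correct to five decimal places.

0.03438

Y = trial on which the fifth success occurs; negative binomial, r=5, p=0.176.
P(Y=19) = C(18,4) · p^5 · (1−p)^14
= 3060 · 0.00016887 · 0.066524 = 0.0343768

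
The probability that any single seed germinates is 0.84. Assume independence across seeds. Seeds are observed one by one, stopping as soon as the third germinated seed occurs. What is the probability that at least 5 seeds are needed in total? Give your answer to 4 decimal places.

0.1228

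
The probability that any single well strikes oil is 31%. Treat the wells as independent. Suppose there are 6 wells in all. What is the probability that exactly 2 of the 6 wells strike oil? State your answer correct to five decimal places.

X ~ Binomial(n=6, p=0.31).
P(X=2) = C(6,2) · p^2 · (1−p)^4
= 15 · 0.0961 · 0.22667 = 0.3267465

0.32675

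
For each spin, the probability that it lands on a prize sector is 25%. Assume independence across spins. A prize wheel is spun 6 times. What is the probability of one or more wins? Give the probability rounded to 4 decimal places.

P(at least one) = 1 − P(none) = 1 − (1 − 0.25)^6
= 1 − 0.177979 = 0.822021

0.8220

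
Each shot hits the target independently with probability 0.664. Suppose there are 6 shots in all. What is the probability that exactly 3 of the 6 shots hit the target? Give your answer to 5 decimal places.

X ~ Binomial(n=6, p=0.664).
P(X=3) = C(6,3) · p^3 · (1−p)^3
= 20 · 0.29275 · 0.037933 = 0.2221018

0.22210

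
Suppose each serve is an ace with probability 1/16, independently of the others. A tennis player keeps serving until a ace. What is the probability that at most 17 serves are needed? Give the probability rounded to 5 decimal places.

Y = number of serves to the first success; geometric, p = 0.0625.
P(Y ≤ 17) = 1 − (1−p)^17 = 1 − 0.3338195 = 0.6661805

0.66618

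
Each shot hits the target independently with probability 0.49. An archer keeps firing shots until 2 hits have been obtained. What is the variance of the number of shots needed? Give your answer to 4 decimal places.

Y = total shots until the second success; negative binomial with r=2, p=0.49.
Var(Y) = r(1−p)/p² = 2·0.51 / 0.49² = 4.248230

4.2482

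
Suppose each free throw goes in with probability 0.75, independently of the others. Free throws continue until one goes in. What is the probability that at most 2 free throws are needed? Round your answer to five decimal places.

Y = number of free throws to the first success; geometric, p = 0.75.
P(Y ≤ 2) = 1 − (1−p)^2 = 1 − 0.0625000 = 0.9375000

0.93750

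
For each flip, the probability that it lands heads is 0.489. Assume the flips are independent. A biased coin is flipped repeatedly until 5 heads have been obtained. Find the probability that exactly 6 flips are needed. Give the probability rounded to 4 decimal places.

0.0714

Y = trial on which the fifth success occurs; negative binomial, r=5, p=0.489.
P(Y=6) = C(5,4) · p^5 · (1−p)^1
= 5 · 0.02796 · 0.511 = 0.071439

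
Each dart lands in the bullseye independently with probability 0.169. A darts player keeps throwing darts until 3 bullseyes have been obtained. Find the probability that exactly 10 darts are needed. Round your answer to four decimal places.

Y = trial on which the third success occurs; negative binomial, r=3, p=0.169.
P(Y=10) = C(9,2) · p^3 · (1−p)^7
= 36 · 0.0048268 · 0.27366 = 0.047552

0.0476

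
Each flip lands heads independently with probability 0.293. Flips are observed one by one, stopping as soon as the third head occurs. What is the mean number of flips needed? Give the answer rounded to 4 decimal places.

Y = total flips until the third success; negative binomial with r=3, p=0.293.
E[Y] = r / p = 3 / 0.293 = 10.238908

10.2389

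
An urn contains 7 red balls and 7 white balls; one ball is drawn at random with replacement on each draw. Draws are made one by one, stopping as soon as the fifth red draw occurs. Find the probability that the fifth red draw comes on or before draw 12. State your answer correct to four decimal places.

0.8062

Finishing within 12 draws ⇔ at least 5 successes in the first 12. With X ~ Binomial(12, 0.50), P(Y ≤ 12) = 1 − P(X ≤ 4).
  k=0: C(12,0)·0.50^0·0.50^12 = 0.000244
  k=1: C(12,1)·0.50^1·0.50^11 = 0.002930
  k=2: C(12,2)·0.50^2·0.50^10 = 0.016113
  k=3: C(12,3)·0.50^3·0.50^9 = 0.053711
  k=4: C(12,4)·0.50^4·0.50^8 = 0.120850
1 − 0.193848 = 0.806152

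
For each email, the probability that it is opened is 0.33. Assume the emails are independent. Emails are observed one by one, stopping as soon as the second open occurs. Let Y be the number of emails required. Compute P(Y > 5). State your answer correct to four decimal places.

Needing more than 5 emails ⇔ fewer than 2 successes in the first 5. With X ~ Binomial(5, 0.33), P(Y > 5) = P(X ≤ 1).
  k=0: C(5,0)·0.33^0·0.67^5 = 0.135013
  k=1: C(5,1)·0.33^1·0.67^4 = 0.332493
P(X ≤ 1) = 0.467506

0.4675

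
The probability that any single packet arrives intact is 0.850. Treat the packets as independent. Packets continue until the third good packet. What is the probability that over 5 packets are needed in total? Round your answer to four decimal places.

Needing more than 5 packets ⇔ fewer than 3 successes in the first 5. With X ~ Binomial(5, 0.85), P(Y > 5) = P(X ≤ 2).
  k=0: C(5,0)·0.85^0·0.15^5 = 0.000076
  k=1: C(5,1)·0.85^1·0.15^4 = 0.002152
  k=2: C(5,2)·0.85^2·0.15^3 = 0.024384
P(X ≤ 2) = 0.026612

0.0266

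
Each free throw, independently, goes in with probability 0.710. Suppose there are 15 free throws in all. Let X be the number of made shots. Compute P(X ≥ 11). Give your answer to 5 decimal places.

X ~ Binomial(15, 0.71); P(X ≥ 11) = Σ C(15,k) p^k (1−p)^(15−k) over k:
  k=11: C(15,11)·0.71^11·0.29^4 = 0.2231344
  k=12: C(15,12)·0.71^12·0.29^3 = 0.1820982
  k=13: C(15,13)·0.71^13·0.29^2 = 0.1028830
  k=14: C(15,14)·0.71^14·0.29^1 = 0.0359837
  k=15: C(15,15)·0.71^15·0.29^0 = 0.0058732
Total = 0.5499725

0.54997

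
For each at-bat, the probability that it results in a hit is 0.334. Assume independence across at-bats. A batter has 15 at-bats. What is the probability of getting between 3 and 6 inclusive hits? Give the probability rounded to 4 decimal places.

0.7168

X ~ Binomial(15, 0.334); P(3 ≤ X ≤ 6) = Σ C(15,k) p^k (1−p)^(15−k) over k:
  k=3: C(15,3)·0.334^3·0.666^12 = 0.129105
  k=4: C(15,4)·0.334^4·0.666^11 = 0.194238
  k=5: C(15,5)·0.334^5·0.666^10 = 0.214304
  k=6: C(15,6)·0.334^6·0.666^9 = 0.179123
Total = 0.716770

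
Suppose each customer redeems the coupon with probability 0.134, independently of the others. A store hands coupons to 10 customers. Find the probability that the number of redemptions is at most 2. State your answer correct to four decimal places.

0.8599

X ~ Binomial(10, 0.134); P(X ≤ 2) = Σ C(10,k) p^k (1−p)^(10−k) over k:
  k=0: C(10,0)·0.134^0·0.866^10 = 0.237235
  k=1: C(10,1)·0.134^1·0.866^9 = 0.367084
  k=2: C(10,2)·0.134^2·0.866^8 = 0.255603
Total = 0.859922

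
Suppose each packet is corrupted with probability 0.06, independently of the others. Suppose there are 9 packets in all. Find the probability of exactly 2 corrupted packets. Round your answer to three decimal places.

0.084

X ~ Binomial(n=9, p=0.06).
P(X=2) = C(9,2) · p^2 · (1−p)^7
= 36 · 0.0036 · 0.64848 = 0.08404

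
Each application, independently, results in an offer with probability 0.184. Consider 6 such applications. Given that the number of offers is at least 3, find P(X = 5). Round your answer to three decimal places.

X ~ Binomial(6, 0.184). Want P(X=5 | X≥3) = P(X=5) / P(X≥3).
P(X=5) = C(6,5)·0.184^5·0.816^1 = 0.00103
P(X≥3) = 1 − 0.29522 − 0.39941 − 0.22516 = 0.08021
Ratio = 0.00103 / 0.08021 = 0.01287

0.013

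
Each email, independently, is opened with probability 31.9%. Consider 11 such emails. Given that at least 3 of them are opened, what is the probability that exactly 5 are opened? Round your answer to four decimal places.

X ~ Binomial(11, 0.319). Want P(X=5 | X≥3) = P(X=5) / P(X≥3).
P(X=5) = C(11,5)·0.319^5·0.681^6 = 0.152222
P(X≥3) = 1 − 0.014609 − 0.075276 − 0.176306 = 0.733809
Ratio = 0.152222 / 0.733809 = 0.207441

0.2074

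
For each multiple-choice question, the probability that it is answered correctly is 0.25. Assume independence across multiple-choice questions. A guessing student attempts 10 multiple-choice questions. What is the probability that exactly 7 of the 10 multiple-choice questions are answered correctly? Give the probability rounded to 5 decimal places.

0.00309

X ~ Binomial(n=10, p=0.25).
P(X=7) = C(10,7) · p^7 · (1−p)^3
= 120 · 6.1035e-05 · 0.42188 = 0.0030899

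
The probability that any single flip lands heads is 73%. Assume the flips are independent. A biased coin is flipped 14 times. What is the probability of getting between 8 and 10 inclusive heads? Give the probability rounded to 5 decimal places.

X ~ Binomial(14, 0.73); P(8 ≤ X ≤ 10) = Σ C(14,k) p^k (1−p)^(14−k) over k:
  k=8: C(14,8)·0.73^8·0.27^6 = 0.0938255
  k=9: C(14,9)·0.73^9·0.27^5 = 0.1691175
  k=10: C(14,10)·0.73^10·0.27^4 = 0.2286219
Total = 0.4915649

0.49156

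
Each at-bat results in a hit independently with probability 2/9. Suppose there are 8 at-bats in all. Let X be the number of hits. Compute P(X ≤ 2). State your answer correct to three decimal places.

X ~ Binomial(8, 0.222222); P(X ≤ 2) = Σ C(8,k) p^k (1−p)^(8−k) over k:
  k=0: C(8,0)·0.222222^0·0.777778^8 = 0.13392
  k=1: C(8,1)·0.222222^1·0.777778^7 = 0.30610
  k=2: C(8,2)·0.222222^2·0.777778^6 = 0.30610
Total = 0.74612

0.746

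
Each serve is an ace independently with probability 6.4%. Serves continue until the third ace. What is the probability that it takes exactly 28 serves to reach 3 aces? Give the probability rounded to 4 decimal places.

Y = trial on which the third success occurs; negative binomial, r=3, p=0.064.
P(Y=28) = C(27,2) · p^3 · (1−p)^25
= 351 · 0.00026214 · 0.19138 = 0.017609

0.0176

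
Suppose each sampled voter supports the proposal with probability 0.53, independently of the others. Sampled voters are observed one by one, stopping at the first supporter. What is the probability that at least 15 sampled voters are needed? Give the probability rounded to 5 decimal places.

Y = number of sampled voters to the first success; geometric, p = 0.53.
P(Y > 14) = P(first 14 all fail) = (1−p)^14 = 0.0000257

0.00003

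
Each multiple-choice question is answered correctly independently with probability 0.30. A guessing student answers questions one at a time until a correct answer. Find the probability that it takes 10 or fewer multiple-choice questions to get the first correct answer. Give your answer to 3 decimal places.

Y = number of multiple-choice questions to the first success; geometric, p = 0.30.
P(Y ≤ 10) = 1 − (1−p)^10 = 1 − 0.02825 = 0.97175

0.972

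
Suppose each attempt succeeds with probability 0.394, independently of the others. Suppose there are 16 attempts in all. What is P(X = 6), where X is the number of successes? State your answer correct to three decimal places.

0.200

X ~ Binomial(n=16, p=0.394).
P(X=6) = C(16,6) · p^6 · (1−p)^10
= 8008 · 0.0037409 · 0.0066792 = 0.20009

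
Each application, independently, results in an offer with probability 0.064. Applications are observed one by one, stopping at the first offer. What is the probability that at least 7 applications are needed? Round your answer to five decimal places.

Y = number of applications to the first success; geometric, p = 0.064.
P(Y > 6) = P(first 6 all fail) = (1−p)^6 = 0.6724424

0.67244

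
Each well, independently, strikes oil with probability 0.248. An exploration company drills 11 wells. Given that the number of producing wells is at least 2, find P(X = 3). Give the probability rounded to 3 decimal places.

0.322

X ~ Binomial(11, 0.248). Want P(X=3 | X≥2) = P(X=3) / P(X≥2).
P(X=3) = C(11,3)·0.248^3·0.752^8 = 0.25738
P(X≥2) = 1 − 0.04349 − 0.15777 = 0.79874
Ratio = 0.25738 / 0.79874 = 0.32224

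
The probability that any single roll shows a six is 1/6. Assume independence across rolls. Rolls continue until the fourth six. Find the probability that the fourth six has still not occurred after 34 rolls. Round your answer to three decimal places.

0.159

Needing more than 34 rolls ⇔ fewer than 4 successes in the first 34. With X ~ Binomial(34, 0.166667), P(Y > 34) = P(X ≤ 3).
  k=0: C(34,0)·0.166667^0·0.833333^34 = 0.00203
  k=1: C(34,1)·0.166667^1·0.833333^33 = 0.01381
  k=2: C(34,2)·0.166667^2·0.833333^32 = 0.04559
  k=3: C(34,3)·0.166667^3·0.833333^31 = 0.09726
P(X ≤ 3) = 0.15869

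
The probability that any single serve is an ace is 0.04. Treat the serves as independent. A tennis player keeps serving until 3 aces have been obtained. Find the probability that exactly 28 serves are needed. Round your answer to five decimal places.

0.00810

Y = trial on which the third success occurs; negative binomial, r=3, p=0.04.
P(Y=28) = C(27,2) · p^3 · (1−p)^25
= 351 · 6.4e-05 · 0.3604 = 0.0080960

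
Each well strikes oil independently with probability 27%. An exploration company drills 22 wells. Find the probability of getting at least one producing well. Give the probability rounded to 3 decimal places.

P(at least one) = 1 − P(none) = 1 − (1 − 0.27)^22
= 1 − 0.00098 = 0.99902

0.999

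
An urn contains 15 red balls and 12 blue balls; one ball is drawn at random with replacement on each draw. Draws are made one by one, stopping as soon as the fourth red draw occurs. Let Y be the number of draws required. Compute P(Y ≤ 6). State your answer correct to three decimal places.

Finishing within 6 draws ⇔ at least 4 successes in the first 6. With X ~ Binomial(6, 0.555556), P(Y ≤ 6) = 1 − P(X ≤ 3).
  k=0: C(6,0)·0.555556^0·0.444444^6 = 0.00771
  k=1: C(6,1)·0.555556^1·0.444444^5 = 0.05781
  k=2: C(6,2)·0.555556^2·0.444444^4 = 0.18064
  k=3: C(6,3)·0.555556^3·0.444444^3 = 0.30107
1 − 0.54722 = 0.45278

0.453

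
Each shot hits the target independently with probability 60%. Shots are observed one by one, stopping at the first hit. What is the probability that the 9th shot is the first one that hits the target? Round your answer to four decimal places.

0.0004

Geometric (trials to first success), p = 0.60.
P(Y = 9) = (1−p)^8 · p = 0.00065536 · 0.60 = 0.000393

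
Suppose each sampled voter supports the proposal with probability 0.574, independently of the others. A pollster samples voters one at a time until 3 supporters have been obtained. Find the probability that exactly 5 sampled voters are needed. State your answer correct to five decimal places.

Y = trial on which the third success occurs; negative binomial, r=3, p=0.574.
P(Y=5) = C(4,2) · p^3 · (1−p)^2
= 6 · 0.18912 · 0.18148 = 0.2059236

0.20592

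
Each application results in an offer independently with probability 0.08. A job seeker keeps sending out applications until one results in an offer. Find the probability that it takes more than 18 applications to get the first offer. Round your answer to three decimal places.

0.223

Y = number of applications to the first success; geometric, p = 0.08.
P(Y > 18) = P(first 18 all fail) = (1−p)^18 = 0.22294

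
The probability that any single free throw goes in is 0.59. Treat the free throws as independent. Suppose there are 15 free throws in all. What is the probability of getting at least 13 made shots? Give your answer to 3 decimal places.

0.023

X ~ Binomial(15, 0.59); P(X ≥ 13) = Σ C(15,k) p^k (1−p)^(15−k) over k:
  k=13: C(15,13)·0.59^13·0.41^2 = 0.01853
  k=14: C(15,14)·0.59^14·0.41^1 = 0.00381
  k=15: C(15,15)·0.59^15·0.41^0 = 0.00037
Total = 0.02270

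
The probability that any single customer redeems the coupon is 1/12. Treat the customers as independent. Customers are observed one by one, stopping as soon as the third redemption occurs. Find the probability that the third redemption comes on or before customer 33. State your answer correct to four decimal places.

0.5264

Finishing within 33 customers ⇔ at least 3 successes in the first 33. With X ~ Binomial(33, 0.083333), P(Y ≤ 33) = 1 − P(X ≤ 2).
  k=0: C(33,0)·0.083333^0·0.916667^33 = 0.056621
  k=1: C(33,1)·0.083333^1·0.916667^32 = 0.169863
  k=2: C(33,2)·0.083333^2·0.916667^31 = 0.247073
1 − 0.473557 = 0.526443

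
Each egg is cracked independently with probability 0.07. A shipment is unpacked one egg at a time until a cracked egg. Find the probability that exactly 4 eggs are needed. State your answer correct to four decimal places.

0.0563

Geometric (trials to first success), p = 0.07.
P(Y = 4) = (1−p)^3 · p = 0.80436 · 0.07 = 0.056305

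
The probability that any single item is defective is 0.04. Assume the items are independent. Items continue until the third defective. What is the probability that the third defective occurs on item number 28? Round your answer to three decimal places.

0.008

Y = trial on which the third success occurs; negative binomial, r=3, p=0.04.
P(Y=28) = C(27,2) · p^3 · (1−p)^25
= 351 · 6.4e-05 · 0.3604 = 0.00810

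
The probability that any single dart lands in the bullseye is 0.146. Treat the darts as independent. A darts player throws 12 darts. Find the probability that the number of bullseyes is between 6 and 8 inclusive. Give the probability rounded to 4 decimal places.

0.0040

X ~ Binomial(12, 0.146); P(6 ≤ X ≤ 8) = Σ C(12,k) p^k (1−p)^(12−k) over k:
  k=6: C(12,6)·0.146^6·0.854^6 = 0.003472
  k=7: C(12,7)·0.146^7·0.854^5 = 0.000509
  k=8: C(12,8)·0.146^8·0.854^4 = 0.000054
Total = 0.004035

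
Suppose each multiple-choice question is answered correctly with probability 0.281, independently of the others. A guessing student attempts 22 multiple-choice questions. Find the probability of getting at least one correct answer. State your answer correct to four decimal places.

0.9993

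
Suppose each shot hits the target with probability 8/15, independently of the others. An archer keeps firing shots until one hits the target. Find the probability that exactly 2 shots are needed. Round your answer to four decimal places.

Geometric (trials to first success), p = 0.533333.
P(Y = 2) = (1−p)^1 · p = 0.46667 · 0.533333 = 0.248889

0.2489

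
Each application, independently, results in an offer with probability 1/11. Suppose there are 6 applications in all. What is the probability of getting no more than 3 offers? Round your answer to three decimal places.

X ~ Binomial(6, 0.090909); P(X ≤ 3) = Σ C(6,k) p^k (1−p)^(6−k) over k:
  k=0: C(6,0)·0.090909^0·0.909091^6 = 0.56447
  k=1: C(6,1)·0.090909^1·0.909091^5 = 0.33868
  k=2: C(6,2)·0.090909^2·0.909091^4 = 0.08467
  k=3: C(6,3)·0.090909^3·0.909091^3 = 0.01129
Total = 0.99912

0.999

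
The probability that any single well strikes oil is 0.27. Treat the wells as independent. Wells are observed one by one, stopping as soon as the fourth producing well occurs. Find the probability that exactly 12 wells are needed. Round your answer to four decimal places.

Y = trial on which the fourth success occurs; negative binomial, r=4, p=0.27.
P(Y=12) = C(11,3) · p^4 · (1−p)^8
= 165 · 0.0053144 · 0.080646 = 0.070717

0.0707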